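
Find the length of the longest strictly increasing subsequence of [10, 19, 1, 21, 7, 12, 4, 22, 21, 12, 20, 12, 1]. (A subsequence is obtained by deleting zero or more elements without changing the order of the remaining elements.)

One longest increasing subsequence is 10, 19, 21, 22 (positions 1,2,4,8), of length 4; no longer one exists.

4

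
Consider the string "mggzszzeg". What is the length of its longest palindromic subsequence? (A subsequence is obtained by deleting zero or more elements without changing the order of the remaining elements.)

5

Using dp[i][j] = 2 + dp[i+1][j−1] if the ends match, else max(dp[i+1][j], dp[i][j−1]):
dp[1][9] = 5. A witness is gzzzg at positions 2,4,6,7,9.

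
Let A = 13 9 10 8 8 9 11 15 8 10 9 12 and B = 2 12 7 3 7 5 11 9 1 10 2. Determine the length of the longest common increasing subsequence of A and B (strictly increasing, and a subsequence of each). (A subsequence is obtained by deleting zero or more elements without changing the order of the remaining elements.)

2

A longest common strictly increasing subsequence is 9, 10 (length 2); it appears in order in both A and B, and no longer such subsequence exists.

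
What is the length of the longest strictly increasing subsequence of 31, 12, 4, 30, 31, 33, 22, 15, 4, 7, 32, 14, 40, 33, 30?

One longest increasing subsequence is 12, 30, 31, 33, 40 (positions 2,4,5,6,13), of length 5; no longer one exists.

5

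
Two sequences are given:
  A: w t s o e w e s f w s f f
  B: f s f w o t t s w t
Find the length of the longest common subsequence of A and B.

Backtracking the LCS table gives one alignment: w (A1,B4) → t (A2,B7) → s (A3,B8) → w (A6,B9).
So the longest common subsequence has length 4.

4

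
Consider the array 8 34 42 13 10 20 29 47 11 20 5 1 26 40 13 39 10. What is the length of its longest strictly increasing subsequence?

One longest increasing subsequence is 8, 10, 11, 20, 26, 40 (positions 1,5,9,10,13,14), of length 6; no longer one exists.

6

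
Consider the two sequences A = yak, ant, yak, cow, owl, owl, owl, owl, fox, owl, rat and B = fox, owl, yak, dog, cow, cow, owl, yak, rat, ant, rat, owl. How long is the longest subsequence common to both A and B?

Backtracking the LCS table gives one alignment: yak (A1,B3) → cow (A4,B6) → owl (A5,B7) → owl (A10,B12).
So the longest common subsequence has length 4.

4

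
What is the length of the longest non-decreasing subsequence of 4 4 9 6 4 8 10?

5

One longest non-decreasing subsequence is 4, 4, 6, 8, 10 (positions 1,2,4,6,7), of length 5; no longer one exists.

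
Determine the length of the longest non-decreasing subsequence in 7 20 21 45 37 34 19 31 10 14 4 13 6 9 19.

Let dp[i] be the longest non-decreasing subsequence ending at position i. Then dp = [1, 2, 3, 4, 4, 4, 2, 4, 2, 3, 1, 3, 2, 3, 4].
The maximum is 4; one witness is 7, 20, 21, 45 at positions 1,2,3,4.

4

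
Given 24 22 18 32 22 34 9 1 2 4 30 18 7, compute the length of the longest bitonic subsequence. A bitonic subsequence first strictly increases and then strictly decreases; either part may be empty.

6

One longest bitonic subsequence is 24, 32, 34, 30, 18, 7 (positions 1,4,6,11,12,13): it rises to 34 then falls. Length 6 is optimal.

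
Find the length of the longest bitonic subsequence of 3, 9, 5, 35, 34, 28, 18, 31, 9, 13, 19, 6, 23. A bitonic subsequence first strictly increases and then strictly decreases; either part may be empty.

One longest bitonic subsequence is 3, 9, 35, 34, 28, 18, 13, 6 (positions 1,2,4,5,6,7,10,12): it rises to 35 then falls. Length 8 is optimal.

8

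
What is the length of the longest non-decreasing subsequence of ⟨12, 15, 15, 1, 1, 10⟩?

3

One longest non-decreasing subsequence is 12, 15, 15 (positions 1,2,3), of length 3; no longer one exists.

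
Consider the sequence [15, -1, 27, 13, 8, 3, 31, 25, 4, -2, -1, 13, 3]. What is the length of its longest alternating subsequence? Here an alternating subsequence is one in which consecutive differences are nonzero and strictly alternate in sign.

8

Track the best alternating length ending on an up-step vs a down-step at each position: up/down = 1/1, 1/2, 3/1, 3/4, 3/4, 3/4, 5/1, 5/6, 5/6, 1/6, 7/6, 7/6, 7/8.
The maximum over both is 8; one such subsequence is 15, -1, 27, 13, 31, 4, 13, 3.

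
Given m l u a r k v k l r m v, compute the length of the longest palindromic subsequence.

7

One longest palindromic subsequence is mrkvkrm (positions 1,5,6,7,8,10,11); it reads the same forward and backward, and the interval DP gives dp[1][12] = 7.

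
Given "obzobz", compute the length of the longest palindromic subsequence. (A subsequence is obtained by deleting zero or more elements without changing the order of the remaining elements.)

3

One longest palindromic subsequence is zbz (positions 3,5,6); it reads the same forward and backward, and the interval DP gives dp[1][6] = 3.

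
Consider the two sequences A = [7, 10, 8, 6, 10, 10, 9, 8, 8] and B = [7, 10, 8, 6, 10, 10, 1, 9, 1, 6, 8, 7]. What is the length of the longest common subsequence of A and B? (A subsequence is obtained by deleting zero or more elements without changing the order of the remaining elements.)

8

A longest common subsequence is 7, 10, 8, 6, 10, 10, 9, 8 (length 8); the LCS DP confirms no longer common subsequence exists.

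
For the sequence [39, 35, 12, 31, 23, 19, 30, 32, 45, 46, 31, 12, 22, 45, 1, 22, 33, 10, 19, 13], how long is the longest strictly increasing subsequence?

6

One longest increasing subsequence is 12, 23, 30, 32, 45, 46 (positions 3,5,7,8,9,10), of length 6; no longer one exists.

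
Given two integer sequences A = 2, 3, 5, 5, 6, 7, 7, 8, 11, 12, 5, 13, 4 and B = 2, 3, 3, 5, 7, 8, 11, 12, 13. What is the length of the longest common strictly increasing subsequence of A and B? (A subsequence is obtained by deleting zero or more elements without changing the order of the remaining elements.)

8

For each value that appears in both, track the longest common increasing run ending there.
The best achievable length is 8; one witness is 2, 3, 5, 7, 8, 11, 12, 13 (A-positions 1,2,3,6,8,9,10,12, B-positions 1,2,4,5,6,7,8,9).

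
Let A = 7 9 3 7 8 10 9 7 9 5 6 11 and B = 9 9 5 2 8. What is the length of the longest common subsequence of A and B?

A longest common subsequence is 9, 9, 5 (length 3); the LCS DP confirms no longer common subsequence exists.

3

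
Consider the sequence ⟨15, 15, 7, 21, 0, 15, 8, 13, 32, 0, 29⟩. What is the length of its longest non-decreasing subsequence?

Let dp[i] be the longest non-decreasing subsequence ending at position i. Then dp = [1, 2, 1, 3, 1, 3, 2, 3, 4, 2, 4].
The maximum is 4; one witness is 15, 15, 21, 32 at positions 1,2,4,9.

4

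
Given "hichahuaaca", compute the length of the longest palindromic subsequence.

One longest palindromic subsequence is caaac (positions 3,5,8,9,10); it reads the same forward and backward, and the interval DP gives dp[1][11] = 5.

5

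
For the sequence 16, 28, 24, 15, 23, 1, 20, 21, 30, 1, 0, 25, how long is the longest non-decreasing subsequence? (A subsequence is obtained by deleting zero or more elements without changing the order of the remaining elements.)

4

One longest non-decreasing subsequence is 16, 20, 21, 30 (positions 1,7,8,9), of length 4; no longer one exists.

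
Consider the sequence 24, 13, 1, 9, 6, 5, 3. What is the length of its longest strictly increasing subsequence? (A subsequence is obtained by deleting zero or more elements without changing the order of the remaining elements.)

One longest increasing subsequence is 1, 9 (positions 3,4), of length 2; no longer one exists.

2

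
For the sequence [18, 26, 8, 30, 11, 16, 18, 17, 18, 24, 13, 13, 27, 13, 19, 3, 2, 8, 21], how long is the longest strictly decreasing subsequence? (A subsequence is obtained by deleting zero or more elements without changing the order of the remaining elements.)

Scanning left to right, the best length ending at each element is: 18→1, 26→1, 8→2, 30→1, 11→2, 16→2, 18→2, 17→3, 18→2, 24→2, 13→4, 13→4, 27→2, 13→4, 19→3, 3→5, 2→6, 8→5, 21→3.
So the longest decreasing subsequence has length 6, e.g. 26, 18, 17, 13, 3, 2.

6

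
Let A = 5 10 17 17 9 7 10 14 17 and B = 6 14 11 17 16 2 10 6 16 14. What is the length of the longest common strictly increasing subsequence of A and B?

2

A longest common strictly increasing subsequence is 14, 17 (length 2); it appears in order in both A and B, and no longer such subsequence exists.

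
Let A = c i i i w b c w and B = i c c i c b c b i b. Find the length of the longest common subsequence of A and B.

A longest common subsequence is ciib (length 4); the LCS DP confirms no longer common subsequence exists.

4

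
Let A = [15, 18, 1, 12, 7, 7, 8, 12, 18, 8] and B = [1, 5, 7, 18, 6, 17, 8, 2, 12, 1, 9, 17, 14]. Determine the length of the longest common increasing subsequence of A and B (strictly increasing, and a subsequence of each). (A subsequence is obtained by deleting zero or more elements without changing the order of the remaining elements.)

For each value that appears in both, track the longest common increasing run ending there.
The best achievable length is 4; one witness is 1, 7, 8, 12 (A-positions 3,5,7,8, B-positions 1,3,7,9).

4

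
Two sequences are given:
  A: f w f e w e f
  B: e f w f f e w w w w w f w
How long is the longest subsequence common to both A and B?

Backtracking the LCS table gives one alignment: f (A1,B2) → w (A2,B3) → f (A3,B5) → e (A4,B6) → w (A5,B11) → f (A7,B12).
So the longest common subsequence has length 6.

6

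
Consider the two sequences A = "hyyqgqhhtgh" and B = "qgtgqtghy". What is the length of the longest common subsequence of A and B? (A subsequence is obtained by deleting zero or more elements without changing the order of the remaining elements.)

A longest common subsequence is qgqtgh (length 6); the LCS DP confirms no longer common subsequence exists.

6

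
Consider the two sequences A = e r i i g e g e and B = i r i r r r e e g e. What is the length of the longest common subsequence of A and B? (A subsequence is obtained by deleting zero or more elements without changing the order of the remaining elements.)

A longest common subsequence is riege (length 5); the LCS DP confirms no longer common subsequence exists.

5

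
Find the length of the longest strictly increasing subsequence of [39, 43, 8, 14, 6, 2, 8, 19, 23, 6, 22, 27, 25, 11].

One longest increasing subsequence is 8, 14, 19, 23, 27 (positions 3,4,8,9,12), of length 5; no longer one exists.

5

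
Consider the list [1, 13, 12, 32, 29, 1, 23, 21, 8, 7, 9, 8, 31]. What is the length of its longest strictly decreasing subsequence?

Scanning left to right, the best length ending at each element is: 1→1, 13→1, 12→2, 32→1, 29→2, 1→3, 23→3, 21→4, 8→5, 7→6, 9→5, 8→6, 31→2.
So the longest decreasing subsequence has length 6, e.g. 32, 29, 23, 21, 8, 7.

6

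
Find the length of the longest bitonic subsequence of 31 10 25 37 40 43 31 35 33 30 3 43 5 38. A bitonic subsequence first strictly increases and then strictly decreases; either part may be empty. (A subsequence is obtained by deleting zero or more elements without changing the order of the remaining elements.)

Let inc[i] be the LIS ending at i and dec[i] the longest strictly decreasing subsequence starting at i. inc = [1, 1, 2, 3, 4, 5, 3, 4, 4, 3, 1, 5, 2, 5], dec = [3, 2, 2, 5, 5, 5, 3, 4, 3, 2, 1, 2, 1, 1].
max_i inc[i]+dec[i]−1 = 9, with one witness 10, 25, 37, 40, 43, 35, 33, 30, 5.

9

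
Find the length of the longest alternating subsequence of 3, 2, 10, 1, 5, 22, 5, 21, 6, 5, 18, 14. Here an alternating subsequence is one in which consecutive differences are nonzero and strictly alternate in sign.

Track the best alternating length ending on an up-step vs a down-step at each position: up/down = 1/1, 1/2, 3/1, 1/4, 5/4, 5/1, 5/6, 7/6, 7/8, 5/8, 9/8, 9/10.
The maximum over both is 10; one such subsequence is 3, 2, 10, 1, 22, 5, 21, 6, 18, 14.

10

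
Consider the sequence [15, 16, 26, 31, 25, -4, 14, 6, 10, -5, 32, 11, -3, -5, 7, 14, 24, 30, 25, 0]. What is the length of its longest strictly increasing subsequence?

7

One longest increasing subsequence is -4, 6, 10, 11, 14, 24, 30 (positions 6,8,9,12,16,17,18), of length 7; no longer one exists.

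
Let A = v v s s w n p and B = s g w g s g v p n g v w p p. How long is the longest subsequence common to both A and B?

Backtracking the LCS table gives one alignment: v (A1,B7) → v (A2,B11) → w (A5,B12) → p (A7,B14).
So the longest common subsequence has length 4.

4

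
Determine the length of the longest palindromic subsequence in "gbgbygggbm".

6

One longest palindromic subsequence is bggggb (positions 2,3,6,7,8,9); it reads the same forward and backward, and the interval DP gives dp[1][10] = 6.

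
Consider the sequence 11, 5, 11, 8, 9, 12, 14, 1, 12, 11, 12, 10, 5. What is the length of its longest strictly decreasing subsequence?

5

Let dp[i] be the longest decreasing subsequence ending at position i. Then dp = [1, 2, 1, 2, 2, 1, 1, 3, 2, 3, 2, 4, 5].
The maximum is 5; one witness is 14, 12, 11, 10, 5 at positions 7,9,10,12,13.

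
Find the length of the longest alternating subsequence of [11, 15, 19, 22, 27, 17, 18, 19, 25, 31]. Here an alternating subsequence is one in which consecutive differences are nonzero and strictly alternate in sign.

A longest alternating subsequence is 11, 19, 17, 18 (positions 1,3,6,7); its 3 consecutive differences strictly alternate in sign, and length 4 is optimal.

4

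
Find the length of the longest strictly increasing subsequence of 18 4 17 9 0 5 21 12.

3

One longest increasing subsequence is 4, 17, 21 (positions 2,3,7), of length 3; no longer one exists.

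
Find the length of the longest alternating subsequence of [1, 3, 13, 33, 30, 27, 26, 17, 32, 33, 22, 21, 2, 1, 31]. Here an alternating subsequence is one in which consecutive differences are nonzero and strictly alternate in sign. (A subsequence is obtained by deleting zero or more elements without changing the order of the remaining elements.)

Track the best alternating length ending on an up-step vs a down-step at each position: up/down = 1/1, 2/1, 2/1, 2/1, 2/3, 2/3, 2/3, 2/3, 4/3, 4/1, 4/5, 4/5, 2/5, 1/5, 6/5.
The maximum over both is 6; one such subsequence is 1, 33, 30, 32, 22, 31.

6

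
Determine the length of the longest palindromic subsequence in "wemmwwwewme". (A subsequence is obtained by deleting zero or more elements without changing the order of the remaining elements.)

8

Using dp[i][j] = 2 + dp[i+1][j−1] if the ends match, else max(dp[i+1][j], dp[i][j−1]):
dp[1][11] = 8. A witness is emwwwwme at positions 2,3,5,6,7,9,10,11.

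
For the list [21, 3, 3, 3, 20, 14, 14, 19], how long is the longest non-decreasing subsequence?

Scanning left to right, the best length ending at each element is: 21→1, 3→1, 3→2, 3→3, 20→4, 14→4, 14→5, 19→6.
So the longest non-decreasing subsequence has length 6, e.g. 3, 3, 3, 14, 14, 19.

6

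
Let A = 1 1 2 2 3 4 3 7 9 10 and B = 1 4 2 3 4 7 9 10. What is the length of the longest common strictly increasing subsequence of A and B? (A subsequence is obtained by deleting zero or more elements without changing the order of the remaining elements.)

7

For each value that appears in both, track the longest common increasing run ending there.
The best achievable length is 7; one witness is 1, 2, 3, 4, 7, 9, 10 (A-positions 1,3,5,6,8,9,10, B-positions 1,3,4,5,6,7,8).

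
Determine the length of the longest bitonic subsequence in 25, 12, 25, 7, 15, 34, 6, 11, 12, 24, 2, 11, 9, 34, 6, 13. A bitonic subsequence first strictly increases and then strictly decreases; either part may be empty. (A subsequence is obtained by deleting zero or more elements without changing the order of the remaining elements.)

7

Let inc[i] be the LIS ending at i and dec[i] the longest strictly decreasing subsequence starting at i. inc = [1, 1, 2, 1, 2, 3, 1, 2, 3, 4, 1, 2, 2, 5, 2, 4], dec = [6, 4, 6, 3, 5, 5, 2, 3, 4, 4, 1, 3, 2, 2, 1, 1].
max_i inc[i]+dec[i]−1 = 7, with one witness 12, 25, 15, 12, 11, 9, 6.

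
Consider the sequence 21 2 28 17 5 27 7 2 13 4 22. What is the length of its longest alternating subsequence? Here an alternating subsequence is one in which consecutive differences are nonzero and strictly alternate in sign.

9

Track the best alternating length ending on an up-step vs a down-step at each position: up/down = 1/1, 1/2, 3/1, 3/4, 3/4, 5/4, 5/6, 1/6, 7/6, 7/8, 9/6.
The maximum over both is 9; one such subsequence is 21, 2, 28, 17, 27, 7, 13, 4, 22.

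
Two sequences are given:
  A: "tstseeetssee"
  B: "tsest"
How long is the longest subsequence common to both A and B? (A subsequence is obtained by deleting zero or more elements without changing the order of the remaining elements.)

4

Backtracking the LCS table gives one alignment: t (A1,B1) → s (A2,B2) → s (A4,B4) → t (A8,B5).
So the longest common subsequence has length 4.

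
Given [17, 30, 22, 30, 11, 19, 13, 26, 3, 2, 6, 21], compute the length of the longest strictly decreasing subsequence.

6

One longest decreasing subsequence is 30, 22, 19, 13, 3, 2 (positions 2,3,6,7,9,10), of length 6; no longer one exists.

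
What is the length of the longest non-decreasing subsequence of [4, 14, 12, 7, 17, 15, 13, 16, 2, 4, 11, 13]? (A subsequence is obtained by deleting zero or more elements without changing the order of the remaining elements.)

Let dp[i] be the longest non-decreasing subsequence ending at position i. Then dp = [1, 2, 2, 2, 3, 3, 3, 4, 1, 2, 3, 4].
The maximum is 4; one witness is 4, 14, 15, 16 at positions 1,2,6,8.

4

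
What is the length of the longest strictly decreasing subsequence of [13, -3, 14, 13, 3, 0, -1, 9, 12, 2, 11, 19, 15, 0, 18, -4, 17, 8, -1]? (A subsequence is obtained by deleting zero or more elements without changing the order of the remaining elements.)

6

One longest decreasing subsequence is 14, 13, 3, 0, -1, -4 (positions 3,4,5,6,7,16), of length 6; no longer one exists.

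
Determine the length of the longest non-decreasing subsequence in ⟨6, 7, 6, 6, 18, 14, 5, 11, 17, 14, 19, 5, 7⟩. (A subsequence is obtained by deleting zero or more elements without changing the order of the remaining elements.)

Scanning left to right, the best length ending at each element is: 6→1, 7→2, 6→2, 6→3, 18→4, 14→4, 5→1, 11→4, 17→5, 14→5, 19→6, 5→2, 7→4.
So the longest non-decreasing subsequence has length 6, e.g. 6, 6, 6, 14, 17, 19.

6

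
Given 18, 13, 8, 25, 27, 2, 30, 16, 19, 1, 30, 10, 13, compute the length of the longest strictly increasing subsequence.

4

One longest increasing subsequence is 18, 25, 27, 30 (positions 1,4,5,7), of length 4; no longer one exists.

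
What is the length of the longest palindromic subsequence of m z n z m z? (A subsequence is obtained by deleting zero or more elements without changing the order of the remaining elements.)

One longest palindromic subsequence is mznzm (positions 1,2,3,4,5); it reads the same forward and backward, and the interval DP gives dp[1][6] = 5.

5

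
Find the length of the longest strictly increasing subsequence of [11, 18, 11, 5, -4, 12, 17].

Scanning left to right, the best length ending at each element is: 11→1, 18→2, 11→1, 5→1, -4→1, 12→2, 17→3.
So the longest increasing subsequence has length 3, e.g. 11, 12, 17.

3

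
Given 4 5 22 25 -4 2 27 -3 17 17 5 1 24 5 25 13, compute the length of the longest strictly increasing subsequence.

5

Let dp[i] be the longest increasing subsequence ending at position i. Then dp = [1, 2, 3, 4, 1, 2, 5, 2, 3, 3, 3, 3, 4, 4, 5, 5].
The maximum is 5; one witness is 4, 5, 22, 25, 27 at positions 1,2,3,4,7.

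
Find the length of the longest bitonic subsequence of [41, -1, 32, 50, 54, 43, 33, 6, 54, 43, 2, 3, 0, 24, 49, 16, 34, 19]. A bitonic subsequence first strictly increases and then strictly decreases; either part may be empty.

Let inc[i] be the LIS ending at i and dec[i] the longest strictly decreasing subsequence starting at i. inc = [1, 1, 2, 3, 4, 3, 3, 2, 4, 4, 2, 3, 2, 4, 5, 4, 5, 5], dec = [5, 1, 4, 6, 6, 5, 4, 3, 4, 3, 2, 2, 1, 2, 3, 1, 2, 1].
max_i inc[i]+dec[i]−1 = 9, with one witness -1, 32, 50, 54, 43, 33, 6, 3, 0.

9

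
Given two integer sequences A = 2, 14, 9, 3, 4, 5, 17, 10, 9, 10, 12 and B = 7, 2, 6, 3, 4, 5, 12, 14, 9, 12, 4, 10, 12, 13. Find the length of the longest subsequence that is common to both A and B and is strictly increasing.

A longest common strictly increasing subsequence is 2, 3, 4, 5, 9, 10, 12 (length 7); it appears in order in both A and B, and no longer such subsequence exists.

7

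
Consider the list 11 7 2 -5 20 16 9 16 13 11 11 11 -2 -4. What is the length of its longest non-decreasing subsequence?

5

Let dp[i] be the longest non-decreasing subsequence ending at position i. Then dp = [1, 1, 1, 1, 2, 2, 2, 3, 3, 3, 4, 5, 2, 2].
The maximum is 5; one witness is 7, 9, 11, 11, 11 at positions 2,7,10,11,12.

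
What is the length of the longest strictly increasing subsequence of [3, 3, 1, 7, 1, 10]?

3

One longest increasing subsequence is 3, 7, 10 (positions 1,4,6), of length 3; no longer one exists.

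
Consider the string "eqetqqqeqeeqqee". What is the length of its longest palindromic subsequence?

11

Using dp[i][j] = 2 + dp[i+1][j−1] if the ends match, else max(dp[i+1][j], dp[i][j−1]):
dp[1][15] = 11. A witness is eeqqeeeqqee at positions 1,3,5,6,8,10,11,12,13,14,15.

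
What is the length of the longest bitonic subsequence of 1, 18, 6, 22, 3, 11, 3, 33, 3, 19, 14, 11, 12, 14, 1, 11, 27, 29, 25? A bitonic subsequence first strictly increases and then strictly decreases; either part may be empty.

8

Let inc[i] be the LIS ending at i and dec[i] the longest strictly decreasing subsequence starting at i. inc = [1, 2, 2, 3, 2, 3, 2, 4, 2, 4, 4, 3, 4, 5, 1, 3, 6, 7, 6], dec = [1, 4, 3, 5, 2, 3, 2, 5, 2, 4, 3, 2, 2, 2, 1, 1, 2, 2, 1].
max_i inc[i]+dec[i]−1 = 8, with one witness 1, 18, 22, 33, 19, 14, 12, 11.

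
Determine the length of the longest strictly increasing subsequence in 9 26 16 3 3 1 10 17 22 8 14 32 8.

Let dp[i] be the longest increasing subsequence ending at position i. Then dp = [1, 2, 2, 1, 1, 1, 2, 3, 4, 2, 3, 5, 2].
The maximum is 5; one witness is 9, 16, 17, 22, 32 at positions 1,3,8,9,12.

5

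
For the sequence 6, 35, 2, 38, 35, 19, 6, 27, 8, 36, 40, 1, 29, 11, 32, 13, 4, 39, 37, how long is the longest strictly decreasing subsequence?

5

Let dp[i] be the longest decreasing subsequence ending at position i. Then dp = [1, 1, 2, 1, 2, 3, 4, 3, 4, 2, 1, 5, 3, 4, 3, 4, 5, 2, 3].
The maximum is 5; one witness is 38, 35, 19, 6, 1 at positions 4,5,6,7,12.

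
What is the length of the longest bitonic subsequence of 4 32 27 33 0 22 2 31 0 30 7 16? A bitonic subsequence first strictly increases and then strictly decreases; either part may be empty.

One longest bitonic subsequence is 4, 32, 27, 22, 2, 0 (positions 1,2,3,6,7,9): it rises to 32 then falls. Length 6 is optimal.

6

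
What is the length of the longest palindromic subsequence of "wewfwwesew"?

One longest palindromic subsequence is wewwwew (positions 1,2,3,5,6,9,10); it reads the same forward and backward, and the interval DP gives dp[1][10] = 7.

7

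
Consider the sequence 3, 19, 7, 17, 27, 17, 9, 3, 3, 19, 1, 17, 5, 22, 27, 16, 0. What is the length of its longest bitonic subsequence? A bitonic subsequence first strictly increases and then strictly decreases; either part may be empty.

9

Let inc[i] be the LIS ending at i and dec[i] the longest strictly decreasing subsequence starting at i. inc = [1, 2, 2, 3, 4, 3, 3, 1, 1, 4, 1, 4, 2, 5, 6, 4, 1], dec = [3, 6, 4, 5, 6, 5, 4, 3, 3, 4, 2, 3, 2, 3, 3, 2, 1].
max_i inc[i]+dec[i]−1 = 9, with one witness 3, 7, 17, 27, 17, 9, 3, 1, 0.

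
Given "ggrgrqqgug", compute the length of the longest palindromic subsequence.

7

Using dp[i][j] = 2 + dp[i+1][j−1] if the ends match, else max(dp[i+1][j], dp[i][j−1]):
dp[1][10] = 7. A witness is ggrgrgg at positions 1,2,3,4,5,8,10.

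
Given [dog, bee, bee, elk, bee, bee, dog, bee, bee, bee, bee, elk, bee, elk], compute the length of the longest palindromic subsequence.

10

One longest palindromic subsequence is bee elk bee bee bee bee bee bee elk bee (positions 3,4,5,6,8,9,10,11,12,13); it reads the same forward and backward, and the interval DP gives dp[1][14] = 10.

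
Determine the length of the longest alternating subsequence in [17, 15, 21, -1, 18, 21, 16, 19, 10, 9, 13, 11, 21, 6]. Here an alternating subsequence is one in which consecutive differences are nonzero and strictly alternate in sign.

Track the best alternating length ending on an up-step vs a down-step at each position: up/down = 1/1, 1/2, 3/1, 1/4, 5/4, 5/1, 5/6, 7/6, 5/8, 5/8, 9/8, 9/10, 11/1, 5/12.
The maximum over both is 12; one such subsequence is 17, 15, 21, -1, 18, 16, 19, 10, 13, 11, 21, 6.

12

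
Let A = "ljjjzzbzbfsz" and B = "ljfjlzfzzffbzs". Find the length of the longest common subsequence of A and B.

Backtracking the LCS table gives one alignment: l (A1,B1) → j (A2,B2) → j (A3,B4) → z (A5,B8) → z (A6,B9) → b (A7,B12) → z (A8,B13) → s (A11,B14).
So the longest common subsequence has length 8.

8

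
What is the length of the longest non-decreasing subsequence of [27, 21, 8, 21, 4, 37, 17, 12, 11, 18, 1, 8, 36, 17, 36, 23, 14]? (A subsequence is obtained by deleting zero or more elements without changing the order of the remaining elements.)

5

One longest non-decreasing subsequence is 8, 17, 18, 36, 36 (positions 3,7,10,13,15), of length 5; no longer one exists.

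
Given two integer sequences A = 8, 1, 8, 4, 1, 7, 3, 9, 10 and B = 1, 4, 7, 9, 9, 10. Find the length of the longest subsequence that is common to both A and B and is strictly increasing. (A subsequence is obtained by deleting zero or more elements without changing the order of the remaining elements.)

For each value that appears in both, track the longest common increasing run ending there.
The best achievable length is 5; one witness is 1, 4, 7, 9, 10 (A-positions 2,4,6,8,9, B-positions 1,2,3,4,6).

5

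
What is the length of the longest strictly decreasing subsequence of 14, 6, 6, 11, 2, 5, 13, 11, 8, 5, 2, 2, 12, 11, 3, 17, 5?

6

One longest decreasing subsequence is 14, 13, 11, 8, 5, 2 (positions 1,7,8,9,10,11), of length 6; no longer one exists.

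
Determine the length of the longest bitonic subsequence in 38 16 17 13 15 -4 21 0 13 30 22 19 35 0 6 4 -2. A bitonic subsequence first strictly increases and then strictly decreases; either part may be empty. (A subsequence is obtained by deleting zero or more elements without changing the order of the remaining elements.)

Let inc[i] be the LIS ending at i and dec[i] the longest strictly decreasing subsequence starting at i. inc = [1, 1, 2, 1, 2, 1, 3, 2, 3, 4, 4, 4, 5, 2, 3, 3, 2], dec = [7, 6, 6, 4, 5, 1, 5, 2, 4, 6, 5, 4, 4, 2, 3, 2, 1].
max_i inc[i]+dec[i]−1 = 9, with one witness 16, 17, 21, 30, 22, 19, 6, 4, -2.

9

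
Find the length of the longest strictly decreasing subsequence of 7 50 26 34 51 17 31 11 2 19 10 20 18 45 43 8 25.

One longest decreasing subsequence is 50, 26, 17, 11, 10, 8 (positions 2,3,6,8,11,16), of length 6; no longer one exists.

6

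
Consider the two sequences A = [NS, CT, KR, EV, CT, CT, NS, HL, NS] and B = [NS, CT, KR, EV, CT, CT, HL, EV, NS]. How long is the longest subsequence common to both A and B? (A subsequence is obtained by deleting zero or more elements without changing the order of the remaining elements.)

Backtracking the LCS table gives one alignment: NS (A1,B1) → CT (A2,B2) → KR (A3,B3) → EV (A4,B4) → CT (A5,B5) → CT (A6,B6) → HL (A8,B7) → NS (A9,B9).
So the longest common subsequence has length 8.

8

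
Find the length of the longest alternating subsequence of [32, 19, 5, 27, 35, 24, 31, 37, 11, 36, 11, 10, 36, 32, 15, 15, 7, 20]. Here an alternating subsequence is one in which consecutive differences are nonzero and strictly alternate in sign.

11

Track the best alternating length ending on an up-step vs a down-step at each position: up/down = 1/1, 1/2, 1/2, 3/2, 3/1, 3/4, 5/4, 5/1, 3/6, 7/6, 3/8, 3/8, 9/6, 9/10, 9/10, 9/10, 3/10, 11/10.
The maximum over both is 11; one such subsequence is 32, 19, 27, 24, 31, 11, 36, 11, 36, 15, 20.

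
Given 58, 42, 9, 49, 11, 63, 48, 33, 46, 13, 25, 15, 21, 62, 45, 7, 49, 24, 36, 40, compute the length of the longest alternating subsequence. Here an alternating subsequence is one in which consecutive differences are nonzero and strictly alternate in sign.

A longest alternating subsequence is 58, 42, 49, 11, 63, 33, 46, 13, 25, 15, 62, 45, 49, 24, 36 (positions 1,2,4,5,6,8,9,10,11,12,14,15,17,18,19); its 14 consecutive differences strictly alternate in sign, and length 15 is optimal.

15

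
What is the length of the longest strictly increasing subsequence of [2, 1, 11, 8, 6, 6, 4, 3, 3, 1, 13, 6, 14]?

4

Let dp[i] be the longest increasing subsequence ending at position i. Then dp = [1, 1, 2, 2, 2, 2, 2, 2, 2, 1, 3, 3, 4].
The maximum is 4; one witness is 2, 11, 13, 14 at positions 1,3,11,13.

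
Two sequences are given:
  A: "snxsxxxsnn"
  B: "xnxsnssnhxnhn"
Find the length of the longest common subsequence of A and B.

A longest common subsequence is snsxnn (length 6); the LCS DP confirms no longer common subsequence exists.

6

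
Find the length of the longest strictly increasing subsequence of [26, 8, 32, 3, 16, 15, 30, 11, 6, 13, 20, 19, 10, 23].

5

One longest increasing subsequence is 8, 11, 13, 20, 23 (positions 2,8,10,11,14), of length 5; no longer one exists.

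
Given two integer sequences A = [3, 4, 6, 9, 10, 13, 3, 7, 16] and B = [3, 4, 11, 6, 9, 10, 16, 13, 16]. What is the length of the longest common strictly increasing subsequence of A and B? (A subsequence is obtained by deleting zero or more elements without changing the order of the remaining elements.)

A longest common strictly increasing subsequence is 3, 4, 6, 9, 10, 13, 16 (length 7); it appears in order in both A and B, and no longer such subsequence exists.

7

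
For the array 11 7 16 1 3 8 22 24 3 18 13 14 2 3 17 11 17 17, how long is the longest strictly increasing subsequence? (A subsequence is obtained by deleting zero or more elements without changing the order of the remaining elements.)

6

Scanning left to right, the best length ending at each element is: 11→1, 7→1, 16→2, 1→1, 3→2, 8→3, 22→4, 24→5, 3→2, 18→4, 13→4, 14→5, 2→2, 3→3, 17→6, 11→4, 17→6, 17→6.
So the longest increasing subsequence has length 6, e.g. 1, 3, 8, 13, 14, 17.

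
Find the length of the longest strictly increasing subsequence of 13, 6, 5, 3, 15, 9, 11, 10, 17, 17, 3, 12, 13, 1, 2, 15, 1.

Scanning left to right, the best length ending at each element is: 13→1, 6→1, 5→1, 3→1, 15→2, 9→2, 11→3, 10→3, 17→4, 17→4, 3→1, 12→4, 13→5, 1→1, 2→2, 15→6, 1→1.
So the longest increasing subsequence has length 6, e.g. 6, 9, 11, 12, 13, 15.

6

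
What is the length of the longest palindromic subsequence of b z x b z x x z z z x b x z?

11

Using dp[i][j] = 2 + dp[i+1][j−1] if the ends match, else max(dp[i+1][j], dp[i][j−1]):
dp[1][14] = 11. A witness is zxbxzzzxbxz at positions 2,3,4,6,8,9,10,11,12,13,14.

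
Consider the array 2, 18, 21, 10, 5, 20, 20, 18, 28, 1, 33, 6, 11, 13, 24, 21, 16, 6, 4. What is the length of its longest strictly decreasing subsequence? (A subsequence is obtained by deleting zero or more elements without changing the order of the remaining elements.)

One longest decreasing subsequence is 21, 20, 18, 11, 6, 4 (positions 3,6,8,13,18,19), of length 6; no longer one exists.

6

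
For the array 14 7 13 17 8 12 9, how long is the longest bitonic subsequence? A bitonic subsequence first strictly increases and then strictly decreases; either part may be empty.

One longest bitonic subsequence is 7, 13, 17, 12, 9 (positions 2,3,4,6,7): it rises to 17 then falls. Length 5 is optimal.

5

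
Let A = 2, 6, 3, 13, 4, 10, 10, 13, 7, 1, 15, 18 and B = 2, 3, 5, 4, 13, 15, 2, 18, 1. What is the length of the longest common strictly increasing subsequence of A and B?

6

For each value that appears in both, track the longest common increasing run ending there.
The best achievable length is 6; one witness is 2, 3, 4, 13, 15, 18 (A-positions 1,3,5,8,11,12, B-positions 1,2,4,5,6,8).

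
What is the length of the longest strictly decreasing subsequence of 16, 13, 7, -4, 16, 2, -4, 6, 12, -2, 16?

5

Scanning left to right, the best length ending at each element is: 16→1, 13→2, 7→3, -4→4, 16→1, 2→4, -4→5, 6→4, 12→3, -2→5, 16→1.
So the longest decreasing subsequence has length 5, e.g. 16, 13, 7, 2, -4.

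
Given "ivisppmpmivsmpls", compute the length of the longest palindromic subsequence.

7

Using dp[i][j] = 2 + dp[i+1][j−1] if the ends match, else max(dp[i+1][j], dp[i][j−1]):
dp[1][16] = 7. A witness is spmsmps at positions 4,8,9,12,13,14,16.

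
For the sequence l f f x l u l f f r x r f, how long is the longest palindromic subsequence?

Using dp[i][j] = 2 + dp[i+1][j−1] if the ends match, else max(dp[i+1][j], dp[i][j−1]):
dp[1][13] = 7. A witness is fxlulxf at positions 2,4,5,6,7,11,13.

7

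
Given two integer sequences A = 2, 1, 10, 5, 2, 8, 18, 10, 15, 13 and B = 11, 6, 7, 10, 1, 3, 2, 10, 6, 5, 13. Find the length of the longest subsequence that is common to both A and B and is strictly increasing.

4

For each value that appears in both, track the longest common increasing run ending there.
The best achievable length is 4; one witness is 1, 2, 10, 13 (A-positions 2,5,8,10, B-positions 5,7,8,11).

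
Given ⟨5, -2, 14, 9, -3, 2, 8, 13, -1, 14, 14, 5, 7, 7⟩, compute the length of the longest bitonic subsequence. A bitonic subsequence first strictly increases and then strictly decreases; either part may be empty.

One longest bitonic subsequence is -2, 2, 8, 13, 14, 7 (positions 2,6,7,8,10,14): it rises to 14 then falls. Length 6 is optimal.

6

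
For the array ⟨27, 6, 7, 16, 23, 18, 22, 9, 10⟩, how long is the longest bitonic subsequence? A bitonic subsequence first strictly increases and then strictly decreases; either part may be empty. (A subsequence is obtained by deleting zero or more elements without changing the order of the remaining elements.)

Let inc[i] be the LIS ending at i and dec[i] the longest strictly decreasing subsequence starting at i. inc = [1, 1, 2, 3, 4, 4, 5, 3, 4], dec = [4, 1, 1, 2, 3, 2, 2, 1, 1].
max_i inc[i]+dec[i]−1 = 6, with one witness 6, 7, 16, 23, 22, 10.

6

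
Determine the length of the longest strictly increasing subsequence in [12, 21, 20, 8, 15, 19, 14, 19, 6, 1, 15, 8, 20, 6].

4

Scanning left to right, the best length ending at each element is: 12→1, 21→2, 20→2, 8→1, 15→2, 19→3, 14→2, 19→3, 6→1, 1→1, 15→3, 8→2, 20→4, 6→2.
So the longest increasing subsequence has length 4, e.g. 12, 15, 19, 20.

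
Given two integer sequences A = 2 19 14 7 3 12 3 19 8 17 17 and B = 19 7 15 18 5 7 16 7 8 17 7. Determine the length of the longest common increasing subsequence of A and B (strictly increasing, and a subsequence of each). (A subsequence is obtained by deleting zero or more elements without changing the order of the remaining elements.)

3

A longest common strictly increasing subsequence is 7, 8, 17 (length 3); it appears in order in both A and B, and no longer such subsequence exists.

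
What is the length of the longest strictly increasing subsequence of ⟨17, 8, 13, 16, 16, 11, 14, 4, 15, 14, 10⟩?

Let dp[i] be the longest increasing subsequence ending at position i. Then dp = [1, 1, 2, 3, 3, 2, 3, 1, 4, 3, 2].
The maximum is 4; one witness is 8, 13, 14, 15 at positions 2,3,7,9.

4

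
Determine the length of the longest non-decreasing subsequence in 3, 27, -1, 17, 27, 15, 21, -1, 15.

3

Scanning left to right, the best length ending at each element is: 3→1, 27→2, -1→1, 17→2, 27→3, 15→2, 21→3, -1→2, 15→3.
So the longest non-decreasing subsequence has length 3, e.g. 3, 27, 27.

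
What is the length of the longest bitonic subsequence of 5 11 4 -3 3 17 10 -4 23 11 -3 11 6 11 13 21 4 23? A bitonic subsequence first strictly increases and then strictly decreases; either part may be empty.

7

Let inc[i] be the LIS ending at i and dec[i] the longest strictly decreasing subsequence starting at i. inc = [1, 2, 1, 1, 2, 3, 3, 1, 4, 4, 2, 4, 3, 4, 5, 6, 3, 7], dec = [4, 4, 3, 2, 2, 4, 3, 1, 4, 3, 1, 3, 2, 2, 2, 2, 1, 1].
max_i inc[i]+dec[i]−1 = 7, with one witness 5, 11, 17, 23, 11, 6, 4.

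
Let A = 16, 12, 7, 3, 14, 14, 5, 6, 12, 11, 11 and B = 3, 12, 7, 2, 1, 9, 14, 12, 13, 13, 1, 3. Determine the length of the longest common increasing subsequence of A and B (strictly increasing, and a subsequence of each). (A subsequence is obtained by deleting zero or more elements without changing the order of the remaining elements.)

A longest common strictly increasing subsequence is 3, 12 (length 2); it appears in order in both A and B, and no longer such subsequence exists.

2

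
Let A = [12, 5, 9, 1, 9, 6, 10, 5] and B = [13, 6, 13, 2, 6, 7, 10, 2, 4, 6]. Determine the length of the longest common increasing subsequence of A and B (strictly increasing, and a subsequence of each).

For each value that appears in both, track the longest common increasing run ending there.
The best achievable length is 2; one witness is 6, 10 (A-positions 6,7, B-positions 2,7).

2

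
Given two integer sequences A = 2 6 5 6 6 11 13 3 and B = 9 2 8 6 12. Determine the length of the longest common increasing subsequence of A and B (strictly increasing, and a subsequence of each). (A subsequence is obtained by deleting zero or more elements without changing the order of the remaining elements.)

2

For each value that appears in both, track the longest common increasing run ending there.
The best achievable length is 2; one witness is 2, 6 (A-positions 1,2, B-positions 2,4).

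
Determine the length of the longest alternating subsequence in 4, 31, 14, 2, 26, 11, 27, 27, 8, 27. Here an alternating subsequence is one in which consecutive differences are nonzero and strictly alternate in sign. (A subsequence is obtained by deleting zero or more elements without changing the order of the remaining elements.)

A longest alternating subsequence is 4, 31, 14, 26, 11, 27, 8, 27 (positions 1,2,3,5,6,7,9,10); its 7 consecutive differences strictly alternate in sign, and length 8 is optimal.

8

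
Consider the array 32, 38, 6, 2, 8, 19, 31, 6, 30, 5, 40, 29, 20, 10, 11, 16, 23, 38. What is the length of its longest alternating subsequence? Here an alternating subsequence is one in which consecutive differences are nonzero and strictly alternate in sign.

10

A longest alternating subsequence is 32, 38, 6, 8, 6, 30, 5, 40, 10, 11 (positions 1,2,3,5,8,9,10,11,14,15); its 9 consecutive differences strictly alternate in sign, and length 10 is optimal.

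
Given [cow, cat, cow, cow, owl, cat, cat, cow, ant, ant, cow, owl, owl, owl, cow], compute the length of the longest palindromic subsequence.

One longest palindromic subsequence is cow owl cow ant ant cow owl cow (positions 1,5,8,9,10,11,14,15); it reads the same forward and backward, and the interval DP gives dp[1][15] = 8.

8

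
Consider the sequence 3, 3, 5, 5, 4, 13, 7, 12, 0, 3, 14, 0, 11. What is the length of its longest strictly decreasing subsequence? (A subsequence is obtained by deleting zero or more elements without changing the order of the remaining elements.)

4

One longest decreasing subsequence is 5, 4, 3, 0 (positions 3,5,10,12), of length 4; no longer one exists.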